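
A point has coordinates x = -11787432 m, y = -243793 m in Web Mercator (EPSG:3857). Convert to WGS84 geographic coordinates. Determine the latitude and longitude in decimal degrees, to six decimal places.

R = 6378137 m. λ = x/R = -105.88830326°.
φ = 2·arctan(exp(y/R)) − 90° = 2·arctan(0.96250) − 90° = -2.18949670°.

lat -2.189497°, lon -105.888303°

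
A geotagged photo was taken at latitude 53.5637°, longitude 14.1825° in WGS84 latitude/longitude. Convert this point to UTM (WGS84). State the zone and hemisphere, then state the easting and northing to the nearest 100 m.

Zone 33N: E 445900 m, N 5935300 m

Longitude 14.1825° lies in the 6° band [12°, 18°), giving zone 33; latitude is north of the equator, so 33N.
Zone 33 central meridian λ₀ = 6×33 − 183 = 15°; Δλ = -0.8175°.
Transverse Mercator on WGS84 with k₀ = 0.9996 gives E = 445855.027 m, N = 5935291.262 m.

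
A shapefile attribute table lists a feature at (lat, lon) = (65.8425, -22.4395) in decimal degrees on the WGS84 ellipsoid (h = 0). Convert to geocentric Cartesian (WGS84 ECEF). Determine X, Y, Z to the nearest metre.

X 2419342 m, Y -999133 m, Z 5796782 m

WGS84: a = 6378137 m, e² = 0.006694380; N(φ) = a/√(1−e²sin²φ) = 6395984.915 m.
X = (N+h)·cosφ·cosλ = 2419341.921 m; Y = (N+h)·cosφ·sinλ = -999132.594 m; Z = (N(1−e²)+h)·sinφ = 5796782.308 m.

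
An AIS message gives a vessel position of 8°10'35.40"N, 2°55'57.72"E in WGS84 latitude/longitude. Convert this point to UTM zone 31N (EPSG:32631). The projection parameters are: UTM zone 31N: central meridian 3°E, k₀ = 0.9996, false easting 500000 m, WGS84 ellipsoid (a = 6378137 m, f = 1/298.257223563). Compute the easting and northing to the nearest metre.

Zone 31 central meridian λ₀ = 6×31 − 183 = 3°; Δλ = -0.0673°.
Transverse Mercator on WGS84 with k₀ = 0.9996 gives E = 492586.818 m, N = 903810.902 m.

E 492587 m, N 903811 m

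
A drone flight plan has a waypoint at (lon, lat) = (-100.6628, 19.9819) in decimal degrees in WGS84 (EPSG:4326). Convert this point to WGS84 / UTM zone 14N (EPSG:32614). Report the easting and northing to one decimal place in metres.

E 326023.7 m, N 2210341.2 m

Zone 14 central meridian λ₀ = 6×14 − 183 = -99°; Δλ = -1.6628°.
Transverse Mercator on WGS84 with k₀ = 0.9996 gives E = 326023.709 m, N = 2210341.218 m.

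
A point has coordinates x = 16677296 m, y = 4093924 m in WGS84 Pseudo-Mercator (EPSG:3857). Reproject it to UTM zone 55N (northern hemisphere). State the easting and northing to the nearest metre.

Web Mercator inverse (R = 6378137 m) → φ = 34.48359989°, λ = 149.81469895°.
UTM 55N forward: E = 758486.703 m, N = 3819375.128 m.

E 758487 m, N 3819375 m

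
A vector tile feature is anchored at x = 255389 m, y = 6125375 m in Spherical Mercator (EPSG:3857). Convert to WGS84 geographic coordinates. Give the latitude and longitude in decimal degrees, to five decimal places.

R = 6378137 m. λ = x/R = 2.29419842°.
φ = 2·arctan(exp(y/R)) − 90° = 2·arctan(2.61266) − 90° = 48.11120281°.

lat 48.11120°, lon 2.29420°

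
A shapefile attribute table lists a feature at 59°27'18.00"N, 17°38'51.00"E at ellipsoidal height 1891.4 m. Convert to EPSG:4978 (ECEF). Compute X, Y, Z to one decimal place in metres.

X 3097533.5 m, Y 985422.6 m, Z 5471497.9 m

WGS84: a = 6378137 m, e² = 0.006694380; N(φ) = a/√(1−e²sin²φ) = 6394031.021 m.
X = (N+h)·cosφ·cosλ = 3097533.486 m; Y = (N+h)·cosφ·sinλ = 985422.605 m; Z = (N(1−e²)+h)·sinφ = 5471497.862 m.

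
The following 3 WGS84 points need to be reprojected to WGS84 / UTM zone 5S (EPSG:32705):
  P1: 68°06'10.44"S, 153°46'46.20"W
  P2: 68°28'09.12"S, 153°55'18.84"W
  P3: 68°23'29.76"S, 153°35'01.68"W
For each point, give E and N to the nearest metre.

UTM zone 5S: λ₀ = -153°, k₀ = 0.9996.
P1 (-68.1029°, -153.7795°) → (467558.649, 2445458.434) m.
P2 (-68.4692°, -153.9219°) → (462243.063, 2404540.015) m.
P3 (-68.3916°, -153.5838°) → (476007.704, 2413361.104) m.

P1: E 467559 m, N 2445458 m; P2: E 462243 m, N 2404540 m; P3: E 476008 m, N 2413361 m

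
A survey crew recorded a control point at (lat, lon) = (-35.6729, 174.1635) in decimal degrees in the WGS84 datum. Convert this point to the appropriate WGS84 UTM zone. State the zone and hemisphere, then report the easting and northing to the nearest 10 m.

Longitude 174.1635° lies in the 6° band [174°, 180°), giving zone 60; latitude is south of the equator, so 60S.
Zone 60 central meridian λ₀ = 6×60 − 183 = 177°; Δλ = -2.8365°.
Transverse Mercator on WGS84 with k₀ = 0.9996 gives E = 243267.639 m, N = 6048623.033 m.

Zone 60S: E 243270 m, N 6048620 m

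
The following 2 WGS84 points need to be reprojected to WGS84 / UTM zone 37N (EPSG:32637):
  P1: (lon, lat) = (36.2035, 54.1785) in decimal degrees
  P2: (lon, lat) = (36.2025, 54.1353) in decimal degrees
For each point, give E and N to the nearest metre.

UTM zone 37N: λ₀ = 39°, k₀ = 0.9996.
P1 (54.1785°, 36.2035°) → (317498.596, 6006994.486) m.
P2 (54.1353°, 36.2025°) → (317243.031, 6002192.291) m.

P1: E 317499 m, N 6006994 m; P2: E 317243 m, N 6002192 m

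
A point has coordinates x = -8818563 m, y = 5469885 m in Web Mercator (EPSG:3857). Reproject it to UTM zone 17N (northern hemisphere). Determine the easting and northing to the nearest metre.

Web Mercator inverse (R = 6378137 m) → φ = 44.02870227°, λ = -79.21849927°.
UTM 17N forward: E = 642762.181 m, N = 4876603.564 m.

E 642762 m, N 4876604 m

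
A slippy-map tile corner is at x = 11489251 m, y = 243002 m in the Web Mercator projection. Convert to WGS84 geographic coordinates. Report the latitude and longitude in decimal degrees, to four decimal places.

R = 6378137 m. λ = x/R = 103.20969776°.
φ = 2·arctan(exp(y/R)) − 90° = 2·arctan(1.03883) − 90° = 2.18239619°.

lat 2.1824°, lon 103.2097°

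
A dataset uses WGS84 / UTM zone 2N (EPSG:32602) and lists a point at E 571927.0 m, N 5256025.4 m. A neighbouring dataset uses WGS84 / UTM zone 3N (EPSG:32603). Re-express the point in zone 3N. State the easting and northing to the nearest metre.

E 119692 m, N 5267937 m

UTM 2N → geographic: φ = 47.45369978°, λ = -170.04579937°.
UTM 3N (λ₀ = -165°) forward: E = 119691.537 m, N = 5267936.853 m.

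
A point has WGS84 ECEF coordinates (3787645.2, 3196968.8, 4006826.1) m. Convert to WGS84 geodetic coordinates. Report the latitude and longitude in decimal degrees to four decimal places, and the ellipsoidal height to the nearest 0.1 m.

λ = atan2(Y, X) = 40.16609947°; p = √(X²+Y²) = 4956497.3 m.
Bowring's method on WGS84 (a = 6378137 m, b = 6356752.314 m) gives φ = 39.14019998°, h = 3841.990 m.

lat 39.1402°, lon 40.1661°, h 3842.0 m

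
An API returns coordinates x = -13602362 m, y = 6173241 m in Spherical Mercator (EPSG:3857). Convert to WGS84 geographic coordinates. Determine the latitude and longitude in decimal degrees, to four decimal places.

R = 6378137 m. λ = x/R = -122.19209685°.
φ = 2·arctan(exp(y/R)) − 90° = 2·arctan(2.63235) − 90° = 48.39749826°.

lat 48.3975°, lon -122.1921°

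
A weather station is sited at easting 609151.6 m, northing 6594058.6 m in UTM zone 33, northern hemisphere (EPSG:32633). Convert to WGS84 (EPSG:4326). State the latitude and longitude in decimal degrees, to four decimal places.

lat 59.4708°, lon 16.9264°

Zone 33N: λ₀ = 15°, k₀ = 0.9996, false easting 500000 m.
Meridian distance M = (N − FN)/k₀ = 6596697.3 m.
Inverse transverse Mercator on WGS84 gives φ = 59.47080022°, λ = 16.92640046°.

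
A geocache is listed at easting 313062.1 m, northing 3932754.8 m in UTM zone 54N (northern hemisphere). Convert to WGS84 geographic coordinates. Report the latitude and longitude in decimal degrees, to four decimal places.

Zone 54N: λ₀ = 141°, k₀ = 0.9996, false easting 500000 m.
Meridian distance M = (N − FN)/k₀ = 3934328.5 m.
Inverse transverse Mercator on WGS84 gives φ = 35.52080013°, λ = 138.93840000°.

lat 35.5208°, lon 138.9384°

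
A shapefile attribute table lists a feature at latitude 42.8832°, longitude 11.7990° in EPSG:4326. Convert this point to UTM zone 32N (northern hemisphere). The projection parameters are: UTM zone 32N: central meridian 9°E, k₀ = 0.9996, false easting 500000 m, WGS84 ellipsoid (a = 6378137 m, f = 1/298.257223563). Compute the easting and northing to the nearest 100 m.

Zone 32 central meridian λ₀ = 6×32 − 183 = 9°; Δλ = +2.7990°.
Transverse Mercator on WGS84 with k₀ = 0.9996 gives E = 728580.390 m, N = 4751645.520 m.

E 728600 m, N 4751600 m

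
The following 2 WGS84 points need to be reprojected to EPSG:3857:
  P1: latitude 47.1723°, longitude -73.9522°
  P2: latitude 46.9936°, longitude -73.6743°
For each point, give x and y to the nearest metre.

P1: x -8232321 m, y 5970243 m; P2: x -8201386 m, y 5941029 m

Web Mercator: x = R·λ, y = R·ln tan(π/4+φ/2), R = 6378137 m.
P1 (47.1723°, -73.9522°) → (-8232321.247, 5970243.305) m.
P2 (46.9936°, -73.6743°) → (-8201385.561, 5941029.492) m.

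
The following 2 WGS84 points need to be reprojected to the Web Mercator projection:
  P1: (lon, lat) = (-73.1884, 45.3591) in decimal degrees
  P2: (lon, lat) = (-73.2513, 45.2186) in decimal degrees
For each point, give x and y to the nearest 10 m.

P1: x -8147300 m, y 5678230 m; P2: x -8154300 m, y 5656000 m

Web Mercator: x = R·λ, y = R·ln tan(π/4+φ/2), R = 6378137 m.
P1 (45.3591°, -73.1884°) → (-8147295.420, 5678232.708) m.
P2 (45.2186°, -73.2513°) → (-8154297.416, 5656001.483) m.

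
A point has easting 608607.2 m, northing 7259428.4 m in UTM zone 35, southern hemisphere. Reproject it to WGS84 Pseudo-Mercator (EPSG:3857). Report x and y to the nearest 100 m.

x 3125200 m, y -2848300 m

Unproject from UTM 35S (λ₀ = 27°) → φ = -24.77599955°, λ = 28.07430024°.
Web Mercator (R = 6378137 m): x = 3125216.807 m, y = -2848256.195 m.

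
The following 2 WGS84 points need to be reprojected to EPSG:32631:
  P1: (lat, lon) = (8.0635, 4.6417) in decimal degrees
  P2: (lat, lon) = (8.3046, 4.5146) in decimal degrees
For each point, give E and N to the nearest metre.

P1: E 680910 m, N 891682 m; P2: E 666800 m, N 918291 m

UTM zone 31N: λ₀ = 3°, k₀ = 0.9996.
P1 (8.0635°, 4.6417°) → (680909.844, 891681.515) m.
P2 (8.3046°, 4.5146°) → (666800.201, 918290.591) m.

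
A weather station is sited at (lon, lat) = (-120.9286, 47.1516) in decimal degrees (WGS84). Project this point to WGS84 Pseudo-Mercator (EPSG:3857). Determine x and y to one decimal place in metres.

x -13461710.2 m, y 5966854.3 m

Web Mercator is spherical with R = a = 6378137 m.
x = R·λ = 6378137 × -2.110602230 = -13461710.174 m.
y = R·ln tan(π/4 + φ/2) = 6378137 × 0.935516790 = 5966854.252 m.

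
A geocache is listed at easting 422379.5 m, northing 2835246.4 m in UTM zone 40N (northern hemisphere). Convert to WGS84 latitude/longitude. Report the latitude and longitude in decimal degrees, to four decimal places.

Zone 40N: λ₀ = 57°, k₀ = 0.9996, false easting 500000 m.
Meridian distance M = (N − FN)/k₀ = 2836381.0 m.
Inverse transverse Mercator on WGS84 gives φ = 25.63280028°, λ = 56.22680014°.

lat 25.6328°, lon 56.2268°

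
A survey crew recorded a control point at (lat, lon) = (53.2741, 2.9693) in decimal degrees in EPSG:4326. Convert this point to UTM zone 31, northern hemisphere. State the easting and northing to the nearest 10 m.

Zone 31 central meridian λ₀ = 6×31 − 183 = 3°; Δλ = -0.0307°.
Transverse Mercator on WGS84 with k₀ = 0.9996 gives E = 497952.783 m, N = 5902763.039 m.

E 497950 m, N 5902760 m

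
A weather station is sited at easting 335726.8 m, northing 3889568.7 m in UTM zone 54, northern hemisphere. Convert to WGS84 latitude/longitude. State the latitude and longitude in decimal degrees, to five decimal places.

lat 35.13560°, lon 139.19690°

Zone 54N: λ₀ = 141°, k₀ = 0.9996, false easting 500000 m.
Meridian distance M = (N − FN)/k₀ = 3891125.2 m.
Inverse transverse Mercator on WGS84 gives φ = 35.13560038°, λ = 139.19689993°.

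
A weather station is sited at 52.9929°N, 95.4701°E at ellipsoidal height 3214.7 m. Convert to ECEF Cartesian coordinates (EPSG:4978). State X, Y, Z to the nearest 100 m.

X -366900 m, Y 3831700 m, Z 5072600 m

WGS84: a = 6378137 m, e² = 0.006694380; N(φ) = a/√(1−e²sin²φ) = 6391794.888 m.
X = (N+h)·cosφ·cosλ = -366934.306 m; Y = (N+h)·cosφ·sinλ = 3831716.544 m; Z = (N(1−e²)+h)·sinφ = 5072635.085 m.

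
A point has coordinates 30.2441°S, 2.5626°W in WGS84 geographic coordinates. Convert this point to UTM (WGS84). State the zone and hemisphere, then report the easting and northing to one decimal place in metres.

Zone 30S: E 542082.8 m, N 6654085.0 m

Longitude -2.5626° lies in the 6° band [-6°, 0°), giving zone 30; latitude is south of the equator, so 30S.
Zone 30 central meridian λ₀ = 6×30 − 183 = -3°; Δλ = +0.4374°.
Transverse Mercator on WGS84 with k₀ = 0.9996 gives E = 542082.794 m, N = 6654084.978 m.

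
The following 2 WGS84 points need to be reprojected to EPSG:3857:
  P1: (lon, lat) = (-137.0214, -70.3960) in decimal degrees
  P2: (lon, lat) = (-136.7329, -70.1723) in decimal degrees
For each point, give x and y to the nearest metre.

P1: x -15253152 m, y -11198845 m; P2: x -15221037 m, y -11125028 m

Web Mercator: x = R·λ, y = R·ln tan(π/4+φ/2), R = 6378137 m.
P1 (-70.3960°, -137.0214°) → (-15253152.476, -11198844.834) m.
P2 (-70.1723°, -136.7329°) → (-15221036.803, -11125028.286) m.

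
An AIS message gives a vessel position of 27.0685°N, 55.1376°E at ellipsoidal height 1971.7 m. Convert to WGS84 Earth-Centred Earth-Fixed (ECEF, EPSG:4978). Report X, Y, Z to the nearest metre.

WGS84: a = 6378137 m, e² = 0.006694380; N(φ) = a/√(1−e²sin²φ) = 6382562.421 m.
X = (N+h)·cosφ·cosλ = 3249698.656 m; Y = (N+h)·cosφ·sinλ = 4664854.619 m; Z = (N(1−e²)+h)·sinφ = 2885873.557 m.

X 3249699 m, Y 4664855 m, Z 2885874 m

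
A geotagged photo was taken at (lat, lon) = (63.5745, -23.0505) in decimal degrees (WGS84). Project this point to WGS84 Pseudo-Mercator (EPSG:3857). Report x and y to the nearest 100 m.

x -2566000 m, y 9242500 m

Web Mercator is spherical with R = a = 6378137 m.
x = R·λ = 6378137 × -0.402307119 = -2565969.923 m.
y = R·ln tan(π/4 + φ/2) = 6378137 × 1.449095018 = 9242526.548 m.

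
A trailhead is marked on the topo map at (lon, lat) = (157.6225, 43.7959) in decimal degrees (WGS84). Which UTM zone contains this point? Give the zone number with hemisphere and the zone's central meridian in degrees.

Zone 57N, central meridian 159°

UTM zone = ⌊(λ + 180)/6⌋ + 1; 157.6225° ∈ [156°, 162°) → zone 57.
Hemisphere: N (φ ≥ 0).
Central meridian λ₀ = 6×57 − 183 = 159°.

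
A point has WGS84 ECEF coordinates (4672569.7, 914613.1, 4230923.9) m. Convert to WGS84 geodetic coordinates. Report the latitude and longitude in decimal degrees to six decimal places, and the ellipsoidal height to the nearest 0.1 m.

λ = atan2(Y, X) = 11.07509990°; p = √(X²+Y²) = 4761241.9 m.
Bowring's method on WGS84 (a = 6378137 m, b = 6356752.314 m) gives φ = 41.81599956°, h = 794.609 m.

lat 41.816000°, lon 11.075100°, h 794.6 m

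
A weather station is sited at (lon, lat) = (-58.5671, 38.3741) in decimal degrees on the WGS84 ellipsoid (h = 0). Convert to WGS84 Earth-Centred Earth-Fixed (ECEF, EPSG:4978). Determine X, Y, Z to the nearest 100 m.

X 2611000 m, Y -4272000 m, Z 3938100 m

WGS84: a = 6378137 m, e² = 0.006694380; N(φ) = a/√(1−e²sin²φ) = 6386380.465 m.
X = (N+h)·cosφ·cosλ = 2611022.243 m; Y = (N+h)·cosφ·sinλ = -4272023.078 m; Z = (N(1−e²)+h)·sinφ = 3938082.505 m.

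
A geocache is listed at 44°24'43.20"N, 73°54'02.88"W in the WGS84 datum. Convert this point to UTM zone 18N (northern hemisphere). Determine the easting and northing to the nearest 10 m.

Zone 18 central meridian λ₀ = 6×18 − 183 = -75°; Δλ = +1.0992°.
Transverse Mercator on WGS84 with k₀ = 0.9996 gives E = 587515.382 m, N = 4918221.943 m.

E 587520 m, N 4918220 m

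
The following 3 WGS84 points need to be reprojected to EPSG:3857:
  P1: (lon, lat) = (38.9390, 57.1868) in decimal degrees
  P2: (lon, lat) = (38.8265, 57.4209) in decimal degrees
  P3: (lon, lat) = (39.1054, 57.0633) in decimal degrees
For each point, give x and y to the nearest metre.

Web Mercator: x = R·λ, y = R·ln tan(π/4+φ/2), R = 6378137 m.
P1 (57.1868°, 38.9390°) → (4334669.652, 7798395.201) m.
P2 (57.4209°, 38.8265°) → (4322146.209, 7846638.040) m.
P3 (57.0633°, 39.1054°) → (4353193.215, 7773067.664) m.

P1: x 4334670 m, y 7798395 m; P2: x 4322146 m, y 7846638 m; P3: x 4353193 m, y 7773068 m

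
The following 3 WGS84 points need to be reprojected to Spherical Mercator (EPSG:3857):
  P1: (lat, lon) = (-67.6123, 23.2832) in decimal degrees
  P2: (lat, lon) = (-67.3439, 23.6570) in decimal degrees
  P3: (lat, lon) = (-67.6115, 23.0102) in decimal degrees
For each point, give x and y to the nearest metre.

P1: x 2591874 m, y -10332740 m; P2: x 2633485 m, y -10254736 m; P3: x 2561484 m, y -10332506 m

Web Mercator: x = R·λ, y = R·ln tan(π/4+φ/2), R = 6378137 m.
P1 (-67.6123°, 23.2832°) → (2591873.968, -10332740.212) m.
P2 (-67.3439°, 23.6570°) → (2633485.194, -10254735.913) m.
P3 (-67.6115°, 23.0102°) → (2561483.747, -10332506.396) m.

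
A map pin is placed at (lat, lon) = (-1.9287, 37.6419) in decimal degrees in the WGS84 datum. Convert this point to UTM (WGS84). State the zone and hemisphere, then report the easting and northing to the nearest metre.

Longitude 37.6419° lies in the 6° band [36°, 42°), giving zone 37; latitude is south of the equator, so 37S.
Zone 37 central meridian λ₀ = 6×37 − 183 = 39°; Δλ = -1.3581°.
Transverse Mercator on WGS84 with k₀ = 0.9996 gives E = 348948.305 m, N = 9786759.632 m.

Zone 37S: E 348948 m, N 9786760 m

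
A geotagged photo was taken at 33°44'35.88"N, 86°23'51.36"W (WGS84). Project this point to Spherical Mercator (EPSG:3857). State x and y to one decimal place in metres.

x -9617736.8 m, y 3994385.3 m

Web Mercator is spherical with R = a = 6378137 m.
x = R·λ = 6378137 × -1.507922586 = -9617736.838 m.
y = R·ln tan(π/4 + φ/2) = 6378137 × 0.626262081 = 3994385.3498 m.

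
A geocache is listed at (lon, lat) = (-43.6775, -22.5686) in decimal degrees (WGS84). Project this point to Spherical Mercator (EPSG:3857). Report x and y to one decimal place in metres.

Web Mercator is spherical with R = a = 6378137 m.
x = R·λ = 6378137 × -0.762316184 = -4862157.059 m.
y = R·ln tan(π/4 + φ/2) = 6378137 × -0.404495985 = -2579930.806 m.

x -4862157.1 m, y -2579930.8 m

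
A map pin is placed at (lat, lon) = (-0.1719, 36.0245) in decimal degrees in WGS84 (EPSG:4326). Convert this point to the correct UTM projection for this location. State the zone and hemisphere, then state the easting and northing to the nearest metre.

Longitude 36.0245° lies in the 6° band [36°, 42°), giving zone 37; latitude is south of the equator, so 37S.
Zone 37 central meridian λ₀ = 6×37 − 183 = 39°; Δλ = -2.9755°.
Transverse Mercator on WGS84 with k₀ = 0.9996 gives E = 168752.899 m, N = 9980974.061 m.

Zone 37S: E 168753 m, N 9980974 m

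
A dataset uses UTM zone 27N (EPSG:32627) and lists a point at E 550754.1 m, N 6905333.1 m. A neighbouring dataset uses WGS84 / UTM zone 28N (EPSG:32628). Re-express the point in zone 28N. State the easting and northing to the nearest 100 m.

UTM 27N → geographic: φ = 62.27619966°, λ = -20.02209939°.
UTM 28N (λ₀ = -15°) forward: E = 239529.911 m, N = 6915063.879 m.

E 239500 m, N 6915100 m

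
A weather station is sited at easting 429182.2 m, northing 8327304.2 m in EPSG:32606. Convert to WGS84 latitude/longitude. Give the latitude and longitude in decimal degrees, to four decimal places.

Zone 6N: λ₀ = -147°, k₀ = 0.9996, false easting 500000 m.
Meridian distance M = (N − FN)/k₀ = 8330636.5 m.
Inverse transverse Mercator on WGS84 gives φ = 75.01999966°, λ = -149.45510039°.

lat 75.0200°, lon -149.4551°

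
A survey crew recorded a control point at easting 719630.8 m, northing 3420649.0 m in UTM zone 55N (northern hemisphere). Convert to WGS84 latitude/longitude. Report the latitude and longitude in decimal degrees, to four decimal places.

Zone 55N: λ₀ = 147°, k₀ = 0.9996, false easting 500000 m.
Meridian distance M = (N − FN)/k₀ = 3422017.8 m.
Inverse transverse Mercator on WGS84 gives φ = 30.89880035°, λ = 149.29789980°.

lat 30.8988°, lon 149.2979°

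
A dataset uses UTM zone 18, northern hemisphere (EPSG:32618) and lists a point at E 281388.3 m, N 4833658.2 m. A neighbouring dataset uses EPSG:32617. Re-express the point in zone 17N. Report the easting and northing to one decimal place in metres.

UTM 18N → geographic: φ = 43.62379961°, λ = -77.70959950°.
UTM 17N (λ₀ = -81°) forward: E = 765473.288 m, N = 4835352.607 m.

E 765473.3 m, N 4835352.6 m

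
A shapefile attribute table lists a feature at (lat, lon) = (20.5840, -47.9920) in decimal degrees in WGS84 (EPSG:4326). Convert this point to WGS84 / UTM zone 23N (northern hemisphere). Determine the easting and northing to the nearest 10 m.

E 188080 m, N 2278970 m

Zone 23 central meridian λ₀ = 6×23 − 183 = -45°; Δλ = -2.9920°.
Transverse Mercator on WGS84 with k₀ = 0.9996 gives E = 188084.124 m, N = 2278974.039 m.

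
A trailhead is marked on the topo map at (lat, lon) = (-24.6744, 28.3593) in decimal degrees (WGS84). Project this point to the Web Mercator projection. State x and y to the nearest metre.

Web Mercator is spherical with R = a = 6378137 m.
x = R·λ = 6378137 × 0.494963159 = 3156942.835 m.
y = R·ln tan(π/4 + φ/2) = 6378137 × -0.444613322 = -2835804.682 m.

x 3156943 m, y -2835805 m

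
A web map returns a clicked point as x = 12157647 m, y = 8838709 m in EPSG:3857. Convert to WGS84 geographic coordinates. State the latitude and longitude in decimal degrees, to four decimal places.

lat 61.9137°, lon 109.2140°

R = 6378137 m. λ = x/R = 109.21400119°.
φ = 2·arctan(exp(y/R)) − 90° = 2·arctan(3.99795) − 90° = 61.91370186°.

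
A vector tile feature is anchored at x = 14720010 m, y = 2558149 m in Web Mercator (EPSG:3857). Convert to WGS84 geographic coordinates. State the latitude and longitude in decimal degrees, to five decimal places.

R = 6378137 m. λ = x/R = 132.23209965°.
φ = 2·arctan(exp(y/R)) − 90° = 2·arctan(1.49344) − 90° = 22.38779677°.

lat 22.38780°, lon 132.23210°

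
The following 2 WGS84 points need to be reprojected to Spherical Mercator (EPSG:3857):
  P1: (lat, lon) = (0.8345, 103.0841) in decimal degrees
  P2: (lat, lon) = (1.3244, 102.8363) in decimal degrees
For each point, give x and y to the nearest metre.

P1: x 11475270 m, y 92899 m; P2: x 11447685 m, y 147445 m

Web Mercator: x = R·λ, y = R·ln tan(π/4+φ/2), R = 6378137 m.
P1 (0.8345°, 103.0841°) → (11475269.521, 92899.400) m.
P2 (1.3244°, 102.8363°) → (11447684.551, 147444.664) m.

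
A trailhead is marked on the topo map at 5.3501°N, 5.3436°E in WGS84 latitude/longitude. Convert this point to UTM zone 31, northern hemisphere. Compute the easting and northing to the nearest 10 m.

E 759730 m, N 591860 m

Zone 31 central meridian λ₀ = 6×31 − 183 = 3°; Δλ = +2.3436°.
Transverse Mercator on WGS84 with k₀ = 0.9996 gives E = 759727.121 m, N = 591859.524 m.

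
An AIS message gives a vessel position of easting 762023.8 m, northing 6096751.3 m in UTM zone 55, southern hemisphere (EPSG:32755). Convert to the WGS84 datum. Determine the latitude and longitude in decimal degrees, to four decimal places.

Zone 55S: λ₀ = 147°, k₀ = 0.9996, false easting 500000 m, false northing 10000000 m.
Meridian distance M = (N − FN)/k₀ = -3904810.6 m.
Inverse transverse Mercator on WGS84 gives φ = -35.23810034°, λ = 149.87940006°.

lat -35.2381°, lon 149.8794°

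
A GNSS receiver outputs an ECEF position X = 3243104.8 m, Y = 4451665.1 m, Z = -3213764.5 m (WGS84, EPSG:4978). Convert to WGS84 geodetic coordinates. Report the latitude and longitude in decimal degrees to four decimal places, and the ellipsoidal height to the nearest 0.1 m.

lat -30.4313°, lon 53.9261°, h 4095.8 m

λ = atan2(Y, X) = 53.92610053°; p = √(X²+Y²) = 5507726.5 m.
Bowring's method on WGS84 (a = 6378137 m, b = 6356752.314 m) gives φ = -30.43129979°, h = 4095.810 m.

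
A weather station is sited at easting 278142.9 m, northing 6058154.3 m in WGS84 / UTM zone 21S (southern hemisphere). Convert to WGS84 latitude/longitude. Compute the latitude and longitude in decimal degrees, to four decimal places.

lat -35.5955°, lon -59.4489°

Zone 21S: λ₀ = -57°, k₀ = 0.9996, false easting 500000 m, false northing 10000000 m.
Meridian distance M = (N − FN)/k₀ = -3943423.1 m.
Inverse transverse Mercator on WGS84 gives φ = -35.59550027°, λ = -59.44889993°.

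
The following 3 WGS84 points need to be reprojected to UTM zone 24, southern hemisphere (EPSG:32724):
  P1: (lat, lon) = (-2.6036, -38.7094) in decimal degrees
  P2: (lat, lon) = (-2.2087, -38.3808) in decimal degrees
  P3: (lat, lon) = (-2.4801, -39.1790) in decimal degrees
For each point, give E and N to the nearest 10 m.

UTM zone 24S: λ₀ = -39°, k₀ = 0.9996.
P1 (-2.6036°, -38.7094°) → (532303.486, 9712218.262) m.
P2 (-2.2087°, -38.3808°) → (568851.956, 9755856.734) m.
P3 (-2.4801°, -39.1790°) → (480100.282, 9725871.369) m.

P1: E 532300 m, N 9712220 m; P2: E 568850 m, N 9755860 m; P3: E 480100 m, N 9725870 m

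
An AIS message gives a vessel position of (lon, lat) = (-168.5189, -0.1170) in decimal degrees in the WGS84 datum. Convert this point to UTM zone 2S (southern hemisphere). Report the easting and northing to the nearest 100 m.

Zone 2 central meridian λ₀ = 6×2 − 183 = -171°; Δλ = +2.4811°.
Transverse Mercator on WGS84 with k₀ = 0.9996 gives E = 776170.645 m, N = 9987055.768 m.

E 776200 m, N 9987100 m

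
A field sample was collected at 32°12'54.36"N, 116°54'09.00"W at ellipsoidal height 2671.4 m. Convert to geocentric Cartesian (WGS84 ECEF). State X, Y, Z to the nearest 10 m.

X -2445000 m, Y -4818850 m, Z 3382060 m

WGS84: a = 6378137 m, e² = 0.006694380; N(φ) = a/√(1−e²sin²φ) = 6384212.900 m.
X = (N+h)·cosφ·cosλ = -2445004.876 m; Y = (N+h)·cosφ·sinλ = -4818846.754 m; Z = (N(1−e²)+h)·sinφ = 3382059.559 m.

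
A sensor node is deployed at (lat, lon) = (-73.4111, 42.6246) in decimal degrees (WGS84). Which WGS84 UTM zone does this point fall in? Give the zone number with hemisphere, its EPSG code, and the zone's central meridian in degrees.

UTM zone = ⌊(λ + 180)/6⌋ + 1; 42.6246° ∈ [42°, 48°) → zone 38.
Hemisphere: S (φ < 0).
Central meridian λ₀ = 6×38 − 183 = 45°.
EPSG code: 32738.

Zone 38S (EPSG:32738), central meridian 45°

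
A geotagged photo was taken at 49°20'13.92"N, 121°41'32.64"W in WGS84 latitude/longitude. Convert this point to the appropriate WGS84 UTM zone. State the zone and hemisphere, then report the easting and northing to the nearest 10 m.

Longitude -121.6924° lies in the 6° band [-126°, -120°), giving zone 10; latitude is north of the equator, so 10N.
Zone 10 central meridian λ₀ = 6×10 − 183 = -123°; Δλ = +1.3076°.
Transverse Mercator on WGS84 with k₀ = 0.9996 gives E = 594992.627 m, N = 5465764.116 m.

Zone 10N: E 594990 m, N 5465760 m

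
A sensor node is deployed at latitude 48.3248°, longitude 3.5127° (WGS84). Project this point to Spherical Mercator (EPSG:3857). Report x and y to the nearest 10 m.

Web Mercator is spherical with R = a = 6378137 m.
x = R·λ = 6378137 × 0.061308181 = 391031.975 m.
y = R·ln tan(π/4 + φ/2) = 6378137 × 0.965965624 = 6161061.090 m.

x 391030 m, y 6161060 m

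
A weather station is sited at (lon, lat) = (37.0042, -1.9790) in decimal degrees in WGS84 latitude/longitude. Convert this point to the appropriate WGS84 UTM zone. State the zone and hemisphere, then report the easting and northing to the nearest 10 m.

Zone 37S: E 278000 m, N 9781130 m

Longitude 37.0042° lies in the 6° band [36°, 42°), giving zone 37; latitude is south of the equator, so 37S.
Zone 37 central meridian λ₀ = 6×37 − 183 = 39°; Δλ = -1.9958°.
Transverse Mercator on WGS84 with k₀ = 0.9996 gives E = 278003.911 m, N = 9781126.604 m.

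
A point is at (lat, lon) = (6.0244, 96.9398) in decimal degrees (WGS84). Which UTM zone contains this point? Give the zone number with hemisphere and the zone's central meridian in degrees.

Zone 47N, central meridian 99°

UTM zone = ⌊(λ + 180)/6⌋ + 1; 96.9398° ∈ [96°, 102°) → zone 47.
Hemisphere: N (φ ≥ 0).
Central meridian λ₀ = 6×47 − 183 = 99°.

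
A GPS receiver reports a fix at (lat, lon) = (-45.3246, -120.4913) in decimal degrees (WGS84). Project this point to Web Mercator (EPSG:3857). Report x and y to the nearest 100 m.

Web Mercator is spherical with R = a = 6378137 m.
x = R·λ = 6378137 × -2.102969905 = -13413030.161 m.
y = R·ln tan(π/4 + φ/2) = 6378137 × -0.889408411 = -5672768.691 m.

x -13413000 m, y -5672800 m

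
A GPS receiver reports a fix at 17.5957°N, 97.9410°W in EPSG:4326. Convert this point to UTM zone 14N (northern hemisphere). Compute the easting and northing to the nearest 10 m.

E 612370 m, N 1945770 m

Zone 14 central meridian λ₀ = 6×14 − 183 = -99°; Δλ = +1.0590°.
Transverse Mercator on WGS84 with k₀ = 0.9996 gives E = 612366.478 m, N = 1945770.230 m.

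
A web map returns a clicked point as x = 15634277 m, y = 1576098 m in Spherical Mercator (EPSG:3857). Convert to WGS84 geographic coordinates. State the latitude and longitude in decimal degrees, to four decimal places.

lat 14.0164°, lon 140.4451°

R = 6378137 m. λ = x/R = 140.44509985°.
φ = 2·arctan(exp(y/R)) − 90° = 2·arctan(1.28032) − 90° = 14.01639874°.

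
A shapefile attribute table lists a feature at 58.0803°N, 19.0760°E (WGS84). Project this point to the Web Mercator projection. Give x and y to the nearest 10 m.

Web Mercator is spherical with R = a = 6378137 m.
x = R·λ = 6378137 × 0.332939008 = 2123530.606 m.
y = R·ln tan(π/4 + φ/2) = 6378137 × 1.251808327 = 7984205.008 m.

x 2123530 m, y 7984210 m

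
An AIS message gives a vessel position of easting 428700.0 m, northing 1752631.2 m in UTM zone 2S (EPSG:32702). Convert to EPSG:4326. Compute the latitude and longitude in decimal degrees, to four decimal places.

lat -74.3040°, lon -173.3617°

Zone 2S: λ₀ = -171°, k₀ = 0.9996, false easting 500000 m, false northing 10000000 m.
Meridian distance M = (N − FN)/k₀ = -8250669.1 m.
Inverse transverse Mercator on WGS84 gives φ = -74.30399986°, λ = -173.36170124°.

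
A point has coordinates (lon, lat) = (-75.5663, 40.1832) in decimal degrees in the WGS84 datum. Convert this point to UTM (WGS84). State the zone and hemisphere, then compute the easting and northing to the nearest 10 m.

Longitude -75.5663° lies in the 6° band [-78°, -72°), giving zone 18; latitude is north of the equator, so 18N.
Zone 18 central meridian λ₀ = 6×18 − 183 = -75°; Δλ = -0.5663°.
Transverse Mercator on WGS84 with k₀ = 0.9996 gives E = 451790.099 m, N = 4448244.678 m.

Zone 18N: E 451790 m, N 4448240 m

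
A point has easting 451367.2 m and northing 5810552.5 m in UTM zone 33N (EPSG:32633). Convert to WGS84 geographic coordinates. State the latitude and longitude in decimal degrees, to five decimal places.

Zone 33N: λ₀ = 15°, k₀ = 0.9996, false easting 500000 m.
Meridian distance M = (N − FN)/k₀ = 5812877.7 m.
Inverse transverse Mercator on WGS84 gives φ = 52.44299977°, λ = 14.28450004°.

lat 52.44300°, lon 14.28450°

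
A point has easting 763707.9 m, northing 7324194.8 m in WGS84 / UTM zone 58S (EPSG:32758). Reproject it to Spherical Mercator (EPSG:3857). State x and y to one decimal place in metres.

Unproject from UTM 58S (λ₀ = 165°) → φ = -24.17279982°, λ = 167.59559979°.
Web Mercator (R = 6378137 m): x = 18656656.828 m, y = -2774478.701 m.

x 18656656.8 m, y -2774478.7 m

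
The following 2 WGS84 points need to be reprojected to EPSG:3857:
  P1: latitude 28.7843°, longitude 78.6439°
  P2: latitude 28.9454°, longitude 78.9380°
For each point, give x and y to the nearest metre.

P1: x 8754599 m, y 3348221 m; P2: x 8787338 m, y 3368699 m

Web Mercator: x = R·λ, y = R·ln tan(π/4+φ/2), R = 6378137 m.
P1 (28.7843°, 78.6439°) → (8754598.902, 3348220.799) m.
P2 (28.9454°, 78.9380°) → (8787337.964, 3368698.512) m.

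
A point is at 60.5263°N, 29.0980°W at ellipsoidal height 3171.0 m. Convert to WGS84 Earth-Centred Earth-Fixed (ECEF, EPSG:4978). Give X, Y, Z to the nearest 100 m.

X 2750500 m, Y -1530800 m, Z 5532300 m

WGS84: a = 6378137 m, e² = 0.006694380; N(φ) = a/√(1−e²sin²φ) = 6394379.381 m.
X = (N+h)·cosφ·cosλ = 2750468.469 m; Y = (N+h)·cosφ·sinλ = -1530765.361 m; Z = (N(1−e²)+h)·sinφ = 5532323.415 m.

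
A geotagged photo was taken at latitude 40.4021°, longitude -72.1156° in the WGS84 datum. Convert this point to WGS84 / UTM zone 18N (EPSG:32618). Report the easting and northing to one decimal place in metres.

E 744778.0 m, N 4476383.2 m

Zone 18 central meridian λ₀ = 6×18 − 183 = -75°; Δλ = +2.8844°.
Transverse Mercator on WGS84 with k₀ = 0.9996 gives E = 744777.989 m, N = 4476383.235 m.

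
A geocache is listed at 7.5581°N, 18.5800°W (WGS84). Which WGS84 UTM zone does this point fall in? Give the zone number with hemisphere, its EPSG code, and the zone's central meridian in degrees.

Zone 27N (EPSG:32627), central meridian -21°

UTM zone = ⌊(λ + 180)/6⌋ + 1; -18.5800° ∈ [-24°, -18°) → zone 27.
Hemisphere: N (φ ≥ 0).
Central meridian λ₀ = 6×27 − 183 = -21°.
EPSG code: 32627.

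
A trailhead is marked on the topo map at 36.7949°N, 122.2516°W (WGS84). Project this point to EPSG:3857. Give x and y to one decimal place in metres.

x -13608985.9 m, y 4410556.9 m

Web Mercator is spherical with R = a = 6378137 m.
x = R·λ = 6378137 × -2.133692936 = -13608985.861 m.
y = R·ln tan(π/4 + φ/2) = 6378137 × 0.691511788 = 4410556.920 m.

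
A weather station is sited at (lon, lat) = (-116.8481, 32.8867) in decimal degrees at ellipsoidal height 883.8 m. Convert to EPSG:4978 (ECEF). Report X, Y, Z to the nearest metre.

WGS84: a = 6378137 m, e² = 0.006694380; N(φ) = a/√(1−e²sin²φ) = 6384440.541 m.
X = (N+h)·cosφ·cosλ = -2421645.056 m; Y = (N+h)·cosφ·sinλ = -4784058.599 m; Z = (N(1−e²)+h)·sinφ = 3443893.569 m.

X -2421645 m, Y -4784059 m, Z 3443894 m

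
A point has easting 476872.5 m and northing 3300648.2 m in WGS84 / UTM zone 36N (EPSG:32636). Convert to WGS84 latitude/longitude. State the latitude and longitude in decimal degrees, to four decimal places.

Zone 36N: λ₀ = 33°, k₀ = 0.9996, false easting 500000 m.
Meridian distance M = (N − FN)/k₀ = 3301969.0 m.
Inverse transverse Mercator on WGS84 gives φ = 29.83610027°, λ = 32.76059956°.

lat 29.8361°, lon 32.7606°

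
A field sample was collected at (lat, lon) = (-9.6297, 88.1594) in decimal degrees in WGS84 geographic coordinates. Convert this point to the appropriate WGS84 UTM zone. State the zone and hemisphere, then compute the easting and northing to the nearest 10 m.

Longitude 88.1594° lies in the 6° band [84°, 90°), giving zone 45; latitude is south of the equator, so 45S.
Zone 45 central meridian λ₀ = 6×45 − 183 = 87°; Δλ = +1.1594°.
Transverse Mercator on WGS84 with k₀ = 0.9996 gives E = 627214.507 m, N = 8935313.401 m.

Zone 45S: E 627210 m, N 8935310 m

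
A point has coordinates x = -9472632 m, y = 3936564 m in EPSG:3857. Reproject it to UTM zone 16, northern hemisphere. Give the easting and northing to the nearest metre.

Web Mercator inverse (R = 6378137 m) → φ = 33.31030076°, λ = -85.09410106°.
UTM 16N forward: E = 677428.391 m, N = 3687308.749 m.

E 677428 m, N 3687309 m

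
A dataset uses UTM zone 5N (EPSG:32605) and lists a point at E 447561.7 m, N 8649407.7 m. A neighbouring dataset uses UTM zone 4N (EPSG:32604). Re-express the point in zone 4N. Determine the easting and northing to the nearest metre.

UTM 5N → geographic: φ = 77.91070030°, λ = -155.24340034°.
UTM 4N (λ₀ = -159°) forward: E = 587771.606 m, N = 8651218.382 m.

E 587772 m, N 8651218 m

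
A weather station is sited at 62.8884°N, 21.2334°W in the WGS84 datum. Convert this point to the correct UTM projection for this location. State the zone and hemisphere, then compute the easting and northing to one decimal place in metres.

Zone 27N: E 488132.6 m, N 6973176.7 m

Longitude -21.2334° lies in the 6° band [-24°, -18°), giving zone 27; latitude is north of the equator, so 27N.
Zone 27 central meridian λ₀ = 6×27 − 183 = -21°; Δλ = -0.2334°.
Transverse Mercator on WGS84 with k₀ = 0.9996 gives E = 488132.605 m, N = 6973176.684 m.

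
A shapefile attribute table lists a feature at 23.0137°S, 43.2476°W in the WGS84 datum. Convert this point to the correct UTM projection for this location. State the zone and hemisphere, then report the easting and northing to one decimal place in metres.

Zone 23S: E 679590.1 m, N 7453889.7 m

Longitude -43.2476° lies in the 6° band [-48°, -42°), giving zone 23; latitude is south of the equator, so 23S.
Zone 23 central meridian λ₀ = 6×23 − 183 = -45°; Δλ = +1.7524°.
Transverse Mercator on WGS84 with k₀ = 0.9996 gives E = 679590.074 m, N = 7453889.714 m.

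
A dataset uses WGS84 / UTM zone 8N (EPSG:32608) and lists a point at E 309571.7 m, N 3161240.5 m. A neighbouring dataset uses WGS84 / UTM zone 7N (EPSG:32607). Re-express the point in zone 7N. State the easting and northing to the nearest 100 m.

UTM 8N → geographic: φ = 28.56410039°, λ = -136.94680031°.
UTM 7N (λ₀ = -141°) forward: E = 896607.016 m, N = 3166407.963 m.

E 896600 m, N 3166400 m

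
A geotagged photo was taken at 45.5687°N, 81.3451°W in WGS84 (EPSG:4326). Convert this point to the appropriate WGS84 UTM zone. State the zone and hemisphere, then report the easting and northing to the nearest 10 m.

Longitude -81.3451° lies in the 6° band [-84°, -78°), giving zone 17; latitude is north of the equator, so 17N.
Zone 17 central meridian λ₀ = 6×17 − 183 = -81°; Δλ = -0.3451°.
Transverse Mercator on WGS84 with k₀ = 0.9996 gives E = 473071.252 m, N = 5046186.832 m.

Zone 17N: E 473070 m, N 5046190 m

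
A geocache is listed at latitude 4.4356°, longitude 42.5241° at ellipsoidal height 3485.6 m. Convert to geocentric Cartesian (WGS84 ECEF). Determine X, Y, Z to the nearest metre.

X 4689219 m, Y 4300508 m, Z 490253 m

WGS84: a = 6378137 m, e² = 0.006694380; N(φ) = a/√(1−e²sin²φ) = 6378264.696 m.
X = (N+h)·cosφ·cosλ = 4689219.034 m; Y = (N+h)·cosφ·sinλ = 4300507.533 m; Z = (N(1−e²)+h)·sinφ = 490252.877 m.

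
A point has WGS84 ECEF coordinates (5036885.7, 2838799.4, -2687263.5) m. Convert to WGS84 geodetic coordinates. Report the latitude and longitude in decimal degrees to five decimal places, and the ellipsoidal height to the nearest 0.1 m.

lat -25.07550°, lon 29.40570°, h 1443.1 m

λ = atan2(Y, X) = 29.40569955°; p = √(X²+Y²) = 5781781.7 m.
Bowring's method on WGS84 (a = 6378137 m, b = 6356752.314 m) gives φ = -25.07549959°, h = 1443.090 m.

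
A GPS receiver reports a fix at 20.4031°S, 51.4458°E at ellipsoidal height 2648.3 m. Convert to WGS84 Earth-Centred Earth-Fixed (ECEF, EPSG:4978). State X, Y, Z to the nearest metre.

WGS84: a = 6378137 m, e² = 0.006694380; N(φ) = a/√(1−e²sin²φ) = 6380733.276 m.
X = (N+h)·cosφ·cosλ = 3728875.531 m; Y = (N+h)·cosφ·sinλ = 4678747.444 m; Z = (N(1−e²)+h)·sinφ = -2210500.655 m.

X 3728876 m, Y 4678747 m, Z -2210501 m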